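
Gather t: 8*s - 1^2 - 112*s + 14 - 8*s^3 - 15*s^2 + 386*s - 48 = -8*s^3 - 15*s^2 + 282*s - 35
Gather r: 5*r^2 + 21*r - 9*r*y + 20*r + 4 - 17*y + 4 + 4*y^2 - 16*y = 5*r^2 + r*(41 - 9*y) + 4*y^2 - 33*y + 8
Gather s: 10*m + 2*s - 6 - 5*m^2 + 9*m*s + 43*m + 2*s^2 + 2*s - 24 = -5*m^2 + 53*m + 2*s^2 + s*(9*m + 4) - 30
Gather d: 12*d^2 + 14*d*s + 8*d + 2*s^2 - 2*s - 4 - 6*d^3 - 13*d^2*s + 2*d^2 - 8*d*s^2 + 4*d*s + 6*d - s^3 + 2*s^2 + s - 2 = -6*d^3 + d^2*(14 - 13*s) + d*(-8*s^2 + 18*s + 14) - s^3 + 4*s^2 - s - 6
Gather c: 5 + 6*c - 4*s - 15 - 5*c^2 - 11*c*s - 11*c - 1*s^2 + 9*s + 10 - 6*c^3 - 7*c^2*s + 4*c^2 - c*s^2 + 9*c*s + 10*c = -6*c^3 + c^2*(-7*s - 1) + c*(-s^2 - 2*s + 5) - s^2 + 5*s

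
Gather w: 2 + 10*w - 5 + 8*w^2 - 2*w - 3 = 8*w^2 + 8*w - 6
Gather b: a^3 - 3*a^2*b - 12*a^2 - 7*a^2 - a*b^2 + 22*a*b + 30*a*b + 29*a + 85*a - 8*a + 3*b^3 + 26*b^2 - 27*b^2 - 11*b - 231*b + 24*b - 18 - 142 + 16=a^3 - 19*a^2 + 106*a + 3*b^3 + b^2*(-a - 1) + b*(-3*a^2 + 52*a - 218) - 144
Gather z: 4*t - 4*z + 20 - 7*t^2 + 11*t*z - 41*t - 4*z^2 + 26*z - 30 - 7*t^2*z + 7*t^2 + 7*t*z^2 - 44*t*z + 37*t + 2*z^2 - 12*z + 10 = z^2*(7*t - 2) + z*(-7*t^2 - 33*t + 10)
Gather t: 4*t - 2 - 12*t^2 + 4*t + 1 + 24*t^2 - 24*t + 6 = 12*t^2 - 16*t + 5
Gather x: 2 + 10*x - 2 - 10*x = 0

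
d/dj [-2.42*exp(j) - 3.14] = -2.42*exp(j)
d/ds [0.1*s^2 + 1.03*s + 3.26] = 0.2*s + 1.03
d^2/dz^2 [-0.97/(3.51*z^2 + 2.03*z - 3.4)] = (23.900994*z^2 + 13.823082*z - 0.97*(7.02*z + 2.03)*(14.04*z + 4.06) - 23.15196)/(3.51*z^2 + 2.03*z - 3.4)^3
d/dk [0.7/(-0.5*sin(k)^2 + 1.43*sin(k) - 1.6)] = (0.7*sin(k) - 1.001)*cos(k)/(0.5*sin(k)^2 - 1.43*sin(k) + 1.6)^2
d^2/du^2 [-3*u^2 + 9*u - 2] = -6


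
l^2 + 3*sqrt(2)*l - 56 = (l - 4*sqrt(2))*(l + 7*sqrt(2))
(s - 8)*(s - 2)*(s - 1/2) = s^3 - 21*s^2/2 + 21*s - 8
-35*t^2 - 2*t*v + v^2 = (-7*t + v)*(5*t + v)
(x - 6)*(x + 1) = x^2 - 5*x - 6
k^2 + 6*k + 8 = (k + 2)*(k + 4)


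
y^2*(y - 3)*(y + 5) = y^4 + 2*y^3 - 15*y^2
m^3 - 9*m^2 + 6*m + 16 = (m - 8)*(m - 2)*(m + 1)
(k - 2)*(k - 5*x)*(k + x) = k^3 - 4*k^2*x - 2*k^2 - 5*k*x^2 + 8*k*x + 10*x^2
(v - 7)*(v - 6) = v^2 - 13*v + 42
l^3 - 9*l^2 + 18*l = l*(l - 6)*(l - 3)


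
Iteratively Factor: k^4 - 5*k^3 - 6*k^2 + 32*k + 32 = (k - 4)*(k^3 - k^2 - 10*k - 8) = (k - 4)*(k + 1)*(k^2 - 2*k - 8) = (k - 4)*(k + 1)*(k + 2)*(k - 4)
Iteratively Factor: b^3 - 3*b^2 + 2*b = (b)*(b^2 - 3*b + 2) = b*(b - 1)*(b - 2)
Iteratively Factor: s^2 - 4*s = (s)*(s - 4)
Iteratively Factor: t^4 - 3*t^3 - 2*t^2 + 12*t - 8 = (t + 2)*(t^3 - 5*t^2 + 8*t - 4) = (t - 2)*(t + 2)*(t^2 - 3*t + 2) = (t - 2)*(t - 1)*(t + 2)*(t - 2)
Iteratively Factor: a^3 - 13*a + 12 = (a - 1)*(a^2 + a - 12) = (a - 3)*(a - 1)*(a + 4)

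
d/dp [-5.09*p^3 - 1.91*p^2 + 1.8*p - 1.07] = -15.27*p^2 - 3.82*p + 1.8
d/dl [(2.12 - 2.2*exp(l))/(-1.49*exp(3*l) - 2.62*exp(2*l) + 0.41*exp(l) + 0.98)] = (-6.556*exp(3*l) + 3.7124*exp(2*l) + 11.1088*exp(l) - 3.0252)*exp(l)/(2.2201*exp(6*l) + 7.8076*exp(5*l) + 5.6426*exp(4*l) - 5.0688*exp(3*l) - 4.9671*exp(2*l) + 0.8036*exp(l) + 0.9604)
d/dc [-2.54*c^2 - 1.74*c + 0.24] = -5.08*c - 1.74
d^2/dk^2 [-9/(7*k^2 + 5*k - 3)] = 18*(49*k^2 + 35*k - (14*k + 5)^2 - 21)/(7*k^2 + 5*k - 3)^3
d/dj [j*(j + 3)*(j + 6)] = 3*j^2 + 18*j + 18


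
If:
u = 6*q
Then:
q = u/6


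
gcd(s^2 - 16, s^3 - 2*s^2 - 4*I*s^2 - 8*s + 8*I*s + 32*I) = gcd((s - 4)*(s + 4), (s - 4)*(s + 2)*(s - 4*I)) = s - 4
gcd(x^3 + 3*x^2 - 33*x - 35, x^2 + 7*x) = x + 7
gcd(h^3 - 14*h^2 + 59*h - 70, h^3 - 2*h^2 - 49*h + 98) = h^2 - 9*h + 14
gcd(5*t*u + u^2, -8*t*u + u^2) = u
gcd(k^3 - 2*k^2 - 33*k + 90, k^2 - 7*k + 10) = k - 5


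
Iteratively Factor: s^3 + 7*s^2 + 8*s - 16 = (s - 1)*(s^2 + 8*s + 16) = (s - 1)*(s + 4)*(s + 4)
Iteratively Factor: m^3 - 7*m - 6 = (m + 1)*(m^2 - m - 6) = (m + 1)*(m + 2)*(m - 3)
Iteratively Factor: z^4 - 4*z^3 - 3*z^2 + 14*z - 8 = (z - 1)*(z^3 - 3*z^2 - 6*z + 8) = (z - 1)*(z + 2)*(z^2 - 5*z + 4) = (z - 4)*(z - 1)*(z + 2)*(z - 1)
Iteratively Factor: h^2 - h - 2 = (h + 1)*(h - 2)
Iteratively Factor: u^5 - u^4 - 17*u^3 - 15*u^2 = (u)*(u^4 - u^3 - 17*u^2 - 15*u) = u*(u + 1)*(u^3 - 2*u^2 - 15*u) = u^2*(u + 1)*(u^2 - 2*u - 15) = u^2*(u - 5)*(u + 1)*(u + 3)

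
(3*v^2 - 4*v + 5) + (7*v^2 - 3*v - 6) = 10*v^2 - 7*v - 1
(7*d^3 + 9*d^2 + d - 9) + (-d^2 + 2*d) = 7*d^3 + 8*d^2 + 3*d - 9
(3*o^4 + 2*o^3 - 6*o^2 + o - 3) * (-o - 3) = -3*o^5 - 11*o^4 + 17*o^2 + 9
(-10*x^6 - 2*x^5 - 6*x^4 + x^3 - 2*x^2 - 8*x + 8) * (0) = 0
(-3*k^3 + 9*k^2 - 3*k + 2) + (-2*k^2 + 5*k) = -3*k^3 + 7*k^2 + 2*k + 2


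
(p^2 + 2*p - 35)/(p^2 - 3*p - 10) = (p + 7)/(p + 2)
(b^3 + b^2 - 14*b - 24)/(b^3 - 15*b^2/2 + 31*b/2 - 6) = 2*(b^2 + 5*b + 6)/(2*b^2 - 7*b + 3)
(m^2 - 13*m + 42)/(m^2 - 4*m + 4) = (m^2 - 13*m + 42)/(m^2 - 4*m + 4)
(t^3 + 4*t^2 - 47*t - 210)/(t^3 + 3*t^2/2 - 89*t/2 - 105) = 2*(t + 5)/(2*t + 5)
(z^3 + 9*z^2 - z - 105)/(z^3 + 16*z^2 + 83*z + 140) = (z - 3)/(z + 4)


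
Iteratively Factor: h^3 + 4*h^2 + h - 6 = (h + 2)*(h^2 + 2*h - 3) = (h + 2)*(h + 3)*(h - 1)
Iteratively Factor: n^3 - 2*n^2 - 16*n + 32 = (n - 4)*(n^2 + 2*n - 8) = (n - 4)*(n - 2)*(n + 4)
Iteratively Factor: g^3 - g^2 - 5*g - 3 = (g + 1)*(g^2 - 2*g - 3) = (g + 1)^2*(g - 3)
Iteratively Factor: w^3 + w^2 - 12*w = (w)*(w^2 + w - 12) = w*(w - 3)*(w + 4)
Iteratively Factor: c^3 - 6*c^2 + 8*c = (c - 2)*(c^2 - 4*c) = c*(c - 2)*(c - 4)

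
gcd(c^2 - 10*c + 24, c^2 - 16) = c - 4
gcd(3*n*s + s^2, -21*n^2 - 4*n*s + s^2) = 3*n + s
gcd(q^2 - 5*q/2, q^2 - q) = q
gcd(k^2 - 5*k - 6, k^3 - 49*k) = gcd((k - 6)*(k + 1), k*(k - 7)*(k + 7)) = 1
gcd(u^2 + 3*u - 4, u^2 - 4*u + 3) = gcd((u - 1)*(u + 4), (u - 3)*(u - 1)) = u - 1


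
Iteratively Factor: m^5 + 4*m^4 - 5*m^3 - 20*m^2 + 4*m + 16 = (m + 1)*(m^4 + 3*m^3 - 8*m^2 - 12*m + 16) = (m + 1)*(m + 2)*(m^3 + m^2 - 10*m + 8) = (m - 2)*(m + 1)*(m + 2)*(m^2 + 3*m - 4) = (m - 2)*(m + 1)*(m + 2)*(m + 4)*(m - 1)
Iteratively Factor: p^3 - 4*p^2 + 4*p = (p)*(p^2 - 4*p + 4) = p*(p - 2)*(p - 2)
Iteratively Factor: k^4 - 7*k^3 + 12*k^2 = (k)*(k^3 - 7*k^2 + 12*k) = k*(k - 3)*(k^2 - 4*k) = k^2*(k - 3)*(k - 4)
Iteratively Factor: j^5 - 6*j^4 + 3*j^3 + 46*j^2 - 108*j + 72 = (j - 2)*(j^4 - 4*j^3 - 5*j^2 + 36*j - 36) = (j - 2)^2*(j^3 - 2*j^2 - 9*j + 18) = (j - 3)*(j - 2)^2*(j^2 + j - 6) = (j - 3)*(j - 2)^3*(j + 3)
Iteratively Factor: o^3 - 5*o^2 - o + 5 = (o + 1)*(o^2 - 6*o + 5) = (o - 5)*(o + 1)*(o - 1)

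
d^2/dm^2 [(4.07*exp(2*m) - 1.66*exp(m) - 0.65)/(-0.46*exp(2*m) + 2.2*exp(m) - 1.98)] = (8.88178419700125e-16*exp(5*m) - 3.76758399999999*exp(4*m) - 2.64089600000001*exp(3*m) + 42.141792*exp(2*m) - 55.815232*exp(m) + 9.339264)*exp(m)/(0.097336*exp(6*m) - 1.39656*exp(5*m) + 7.936104*exp(4*m) - 22.67056*exp(3*m) + 34.159752*exp(2*m) - 25.87464*exp(m) + 7.762392)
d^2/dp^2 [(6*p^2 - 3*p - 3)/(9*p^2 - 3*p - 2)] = 6*(-27*p^3 - 135*p^2 + 27*p - 13)/(729*p^6 - 729*p^5 - 243*p^4 + 297*p^3 + 54*p^2 - 36*p - 8)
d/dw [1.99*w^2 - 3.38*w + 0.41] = 3.98*w - 3.38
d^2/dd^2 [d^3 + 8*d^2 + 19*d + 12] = 6*d + 16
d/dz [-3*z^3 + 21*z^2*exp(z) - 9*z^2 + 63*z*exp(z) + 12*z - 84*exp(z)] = 21*z^2*exp(z) - 9*z^2 + 105*z*exp(z) - 18*z - 21*exp(z) + 12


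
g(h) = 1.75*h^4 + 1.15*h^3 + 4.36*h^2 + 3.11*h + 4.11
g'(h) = 7.0*h^3 + 3.45*h^2 + 8.72*h + 3.11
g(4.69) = 1079.93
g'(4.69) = 842.03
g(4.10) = 663.92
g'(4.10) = 579.30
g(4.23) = 742.59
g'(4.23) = 631.53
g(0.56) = 7.59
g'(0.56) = 10.30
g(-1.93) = 30.36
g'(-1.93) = -51.19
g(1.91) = 57.26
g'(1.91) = 81.13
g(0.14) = 4.63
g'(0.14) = 4.42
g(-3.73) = 332.24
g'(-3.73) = -344.68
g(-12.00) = 34895.43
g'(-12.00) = -11700.73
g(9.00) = 12705.36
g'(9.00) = 5464.04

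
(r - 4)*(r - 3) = r^2 - 7*r + 12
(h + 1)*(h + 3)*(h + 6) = h^3 + 10*h^2 + 27*h + 18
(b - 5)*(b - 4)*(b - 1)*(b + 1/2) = b^4 - 19*b^3/2 + 24*b^2 - 11*b/2 - 10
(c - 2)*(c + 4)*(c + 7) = c^3 + 9*c^2 + 6*c - 56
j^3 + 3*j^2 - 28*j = j*(j - 4)*(j + 7)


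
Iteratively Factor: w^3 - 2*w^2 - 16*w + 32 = (w + 4)*(w^2 - 6*w + 8) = (w - 2)*(w + 4)*(w - 4)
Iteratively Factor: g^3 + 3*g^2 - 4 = (g + 2)*(g^2 + g - 2) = (g + 2)^2*(g - 1)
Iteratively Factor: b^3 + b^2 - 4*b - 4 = (b + 1)*(b^2 - 4) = (b + 1)*(b + 2)*(b - 2)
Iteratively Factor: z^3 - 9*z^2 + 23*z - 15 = (z - 1)*(z^2 - 8*z + 15) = (z - 3)*(z - 1)*(z - 5)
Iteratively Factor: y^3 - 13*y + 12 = (y - 3)*(y^2 + 3*y - 4) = (y - 3)*(y - 1)*(y + 4)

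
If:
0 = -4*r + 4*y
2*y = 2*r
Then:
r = y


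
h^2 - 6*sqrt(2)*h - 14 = (h - 7*sqrt(2))*(h + sqrt(2))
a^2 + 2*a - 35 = (a - 5)*(a + 7)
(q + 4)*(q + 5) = q^2 + 9*q + 20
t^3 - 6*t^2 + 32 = (t - 4)^2*(t + 2)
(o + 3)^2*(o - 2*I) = o^3 + 6*o^2 - 2*I*o^2 + 9*o - 12*I*o - 18*I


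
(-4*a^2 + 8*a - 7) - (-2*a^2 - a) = -2*a^2 + 9*a - 7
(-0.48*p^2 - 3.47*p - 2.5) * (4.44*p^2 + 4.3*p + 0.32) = -2.1312*p^4 - 17.4708*p^3 - 26.1746*p^2 - 11.8604*p - 0.8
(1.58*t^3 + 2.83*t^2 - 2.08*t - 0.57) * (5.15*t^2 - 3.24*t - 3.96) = 8.137*t^5 + 9.4553*t^4 - 26.138*t^3 - 7.4031*t^2 + 10.0836*t + 2.2572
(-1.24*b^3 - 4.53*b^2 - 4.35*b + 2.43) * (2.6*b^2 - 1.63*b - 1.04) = -3.224*b^5 - 9.7568*b^4 - 2.6365*b^3 + 18.1197*b^2 + 0.5631*b - 2.5272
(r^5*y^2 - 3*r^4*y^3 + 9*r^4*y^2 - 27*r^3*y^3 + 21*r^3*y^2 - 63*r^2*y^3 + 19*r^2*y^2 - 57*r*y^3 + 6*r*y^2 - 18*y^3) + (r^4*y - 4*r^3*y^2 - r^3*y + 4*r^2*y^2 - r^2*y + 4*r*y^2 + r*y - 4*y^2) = r^5*y^2 - 3*r^4*y^3 + 9*r^4*y^2 + r^4*y - 27*r^3*y^3 + 17*r^3*y^2 - r^3*y - 63*r^2*y^3 + 23*r^2*y^2 - r^2*y - 57*r*y^3 + 10*r*y^2 + r*y - 18*y^3 - 4*y^2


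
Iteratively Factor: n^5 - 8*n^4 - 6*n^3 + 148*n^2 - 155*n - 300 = (n - 3)*(n^4 - 5*n^3 - 21*n^2 + 85*n + 100) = (n - 5)*(n - 3)*(n^3 - 21*n - 20) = (n - 5)^2*(n - 3)*(n^2 + 5*n + 4) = (n - 5)^2*(n - 3)*(n + 1)*(n + 4)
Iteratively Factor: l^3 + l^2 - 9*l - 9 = (l + 1)*(l^2 - 9) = (l - 3)*(l + 1)*(l + 3)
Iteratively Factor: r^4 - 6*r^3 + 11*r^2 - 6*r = (r)*(r^3 - 6*r^2 + 11*r - 6) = r*(r - 2)*(r^2 - 4*r + 3) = r*(r - 2)*(r - 1)*(r - 3)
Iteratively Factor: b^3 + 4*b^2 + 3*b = (b)*(b^2 + 4*b + 3) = b*(b + 1)*(b + 3)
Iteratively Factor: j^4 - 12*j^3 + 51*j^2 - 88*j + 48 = (j - 1)*(j^3 - 11*j^2 + 40*j - 48) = (j - 3)*(j - 1)*(j^2 - 8*j + 16) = (j - 4)*(j - 3)*(j - 1)*(j - 4)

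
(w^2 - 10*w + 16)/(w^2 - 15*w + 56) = (w - 2)/(w - 7)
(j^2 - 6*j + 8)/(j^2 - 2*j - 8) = (j - 2)/(j + 2)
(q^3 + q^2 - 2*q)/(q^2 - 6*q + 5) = q*(q + 2)/(q - 5)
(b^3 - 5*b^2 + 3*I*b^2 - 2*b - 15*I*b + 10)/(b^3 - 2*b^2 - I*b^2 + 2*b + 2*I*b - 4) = (b^2 + b*(-5 + 2*I) - 10*I)/(b^2 - 2*b*(1 + I) + 4*I)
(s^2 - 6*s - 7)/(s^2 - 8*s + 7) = (s + 1)/(s - 1)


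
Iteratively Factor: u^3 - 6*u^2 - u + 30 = (u - 5)*(u^2 - u - 6) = (u - 5)*(u + 2)*(u - 3)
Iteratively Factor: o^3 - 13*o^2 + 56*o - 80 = (o - 5)*(o^2 - 8*o + 16) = (o - 5)*(o - 4)*(o - 4)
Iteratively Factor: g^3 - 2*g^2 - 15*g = (g + 3)*(g^2 - 5*g) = (g - 5)*(g + 3)*(g)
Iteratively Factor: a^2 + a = (a)*(a + 1)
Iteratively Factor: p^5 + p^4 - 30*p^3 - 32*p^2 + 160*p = (p + 4)*(p^4 - 3*p^3 - 18*p^2 + 40*p) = (p - 2)*(p + 4)*(p^3 - p^2 - 20*p) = (p - 2)*(p + 4)^2*(p^2 - 5*p) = p*(p - 2)*(p + 4)^2*(p - 5)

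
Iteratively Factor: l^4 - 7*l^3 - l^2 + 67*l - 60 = (l - 1)*(l^3 - 6*l^2 - 7*l + 60) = (l - 4)*(l - 1)*(l^2 - 2*l - 15) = (l - 5)*(l - 4)*(l - 1)*(l + 3)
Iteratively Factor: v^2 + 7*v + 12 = (v + 4)*(v + 3)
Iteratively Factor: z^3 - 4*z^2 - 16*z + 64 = (z - 4)*(z^2 - 16) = (z - 4)^2*(z + 4)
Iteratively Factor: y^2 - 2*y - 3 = (y - 3)*(y + 1)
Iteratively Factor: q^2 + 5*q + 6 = (q + 2)*(q + 3)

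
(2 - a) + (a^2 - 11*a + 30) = a^2 - 12*a + 32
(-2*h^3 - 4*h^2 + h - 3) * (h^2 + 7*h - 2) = -2*h^5 - 18*h^4 - 23*h^3 + 12*h^2 - 23*h + 6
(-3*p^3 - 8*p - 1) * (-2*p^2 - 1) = 6*p^5 + 19*p^3 + 2*p^2 + 8*p + 1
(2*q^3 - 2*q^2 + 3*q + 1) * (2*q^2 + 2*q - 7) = 4*q^5 - 12*q^3 + 22*q^2 - 19*q - 7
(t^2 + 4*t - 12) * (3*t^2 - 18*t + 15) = 3*t^4 - 6*t^3 - 93*t^2 + 276*t - 180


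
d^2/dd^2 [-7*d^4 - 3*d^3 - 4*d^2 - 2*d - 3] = -84*d^2 - 18*d - 8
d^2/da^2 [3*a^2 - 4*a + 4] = 6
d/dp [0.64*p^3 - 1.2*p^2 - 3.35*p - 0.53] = 1.92*p^2 - 2.4*p - 3.35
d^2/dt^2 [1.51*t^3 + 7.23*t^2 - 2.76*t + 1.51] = 9.06*t + 14.46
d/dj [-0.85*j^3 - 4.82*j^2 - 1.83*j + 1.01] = -2.55*j^2 - 9.64*j - 1.83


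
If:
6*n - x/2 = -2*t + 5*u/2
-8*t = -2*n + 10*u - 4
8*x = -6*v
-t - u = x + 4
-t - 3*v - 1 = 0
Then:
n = 741/68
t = -258/17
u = 1001/68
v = 241/51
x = -241/68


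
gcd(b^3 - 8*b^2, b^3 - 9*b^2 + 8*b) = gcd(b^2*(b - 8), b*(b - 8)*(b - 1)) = b^2 - 8*b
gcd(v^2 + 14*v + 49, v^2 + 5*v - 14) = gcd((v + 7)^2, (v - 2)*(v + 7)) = v + 7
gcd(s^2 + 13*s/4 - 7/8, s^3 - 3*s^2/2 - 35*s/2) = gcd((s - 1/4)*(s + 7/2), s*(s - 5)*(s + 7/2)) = s + 7/2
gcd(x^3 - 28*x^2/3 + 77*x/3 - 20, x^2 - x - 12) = 1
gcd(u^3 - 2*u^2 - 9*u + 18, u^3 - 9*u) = u^2 - 9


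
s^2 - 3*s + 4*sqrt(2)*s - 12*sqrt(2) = (s - 3)*(s + 4*sqrt(2))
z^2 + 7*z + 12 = (z + 3)*(z + 4)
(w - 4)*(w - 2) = w^2 - 6*w + 8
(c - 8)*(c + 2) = c^2 - 6*c - 16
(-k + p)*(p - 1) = -k*p + k + p^2 - p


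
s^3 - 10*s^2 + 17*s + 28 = (s - 7)*(s - 4)*(s + 1)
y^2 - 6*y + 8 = (y - 4)*(y - 2)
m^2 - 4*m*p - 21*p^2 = (m - 7*p)*(m + 3*p)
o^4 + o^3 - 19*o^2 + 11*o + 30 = (o - 3)*(o - 2)*(o + 1)*(o + 5)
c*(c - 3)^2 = c^3 - 6*c^2 + 9*c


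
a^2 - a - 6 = (a - 3)*(a + 2)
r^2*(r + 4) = r^3 + 4*r^2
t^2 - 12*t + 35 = (t - 7)*(t - 5)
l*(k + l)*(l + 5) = k*l^2 + 5*k*l + l^3 + 5*l^2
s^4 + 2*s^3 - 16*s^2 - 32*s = s*(s - 4)*(s + 2)*(s + 4)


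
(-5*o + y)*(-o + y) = 5*o^2 - 6*o*y + y^2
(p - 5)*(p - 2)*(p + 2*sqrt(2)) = p^3 - 7*p^2 + 2*sqrt(2)*p^2 - 14*sqrt(2)*p + 10*p + 20*sqrt(2)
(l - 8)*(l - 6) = l^2 - 14*l + 48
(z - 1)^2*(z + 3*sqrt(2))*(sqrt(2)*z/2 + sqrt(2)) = sqrt(2)*z^4/2 + 3*z^3 - 3*sqrt(2)*z^2/2 - 9*z + sqrt(2)*z + 6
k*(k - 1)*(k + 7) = k^3 + 6*k^2 - 7*k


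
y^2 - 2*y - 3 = (y - 3)*(y + 1)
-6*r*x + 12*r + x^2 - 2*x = (-6*r + x)*(x - 2)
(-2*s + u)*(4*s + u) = -8*s^2 + 2*s*u + u^2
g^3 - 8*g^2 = g^2*(g - 8)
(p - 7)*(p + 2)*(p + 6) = p^3 + p^2 - 44*p - 84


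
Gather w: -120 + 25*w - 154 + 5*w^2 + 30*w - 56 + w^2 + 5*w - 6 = 6*w^2 + 60*w - 336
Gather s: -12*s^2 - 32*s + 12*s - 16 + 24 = -12*s^2 - 20*s + 8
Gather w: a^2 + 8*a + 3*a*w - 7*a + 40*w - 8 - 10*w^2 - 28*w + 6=a^2 + a - 10*w^2 + w*(3*a + 12) - 2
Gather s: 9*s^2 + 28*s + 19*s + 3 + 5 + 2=9*s^2 + 47*s + 10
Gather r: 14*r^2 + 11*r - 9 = 14*r^2 + 11*r - 9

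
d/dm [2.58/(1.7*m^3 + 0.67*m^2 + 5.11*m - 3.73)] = (-13.158*m^2 - 3.4572*m - 13.1838)/(1.7*m^3 + 0.67*m^2 + 5.11*m - 3.73)^2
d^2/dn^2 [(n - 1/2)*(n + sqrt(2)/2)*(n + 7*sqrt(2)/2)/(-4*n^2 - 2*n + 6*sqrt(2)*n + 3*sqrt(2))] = 2*(-164*n^3 + 44*sqrt(2)*n^3 - 156*n^2 + 18*sqrt(2)*n^2 - 126*sqrt(2)*n + 66*n - 93*sqrt(2) + 146)/(32*n^6 - 144*sqrt(2)*n^5 + 48*n^5 - 216*sqrt(2)*n^4 + 456*n^4 - 324*sqrt(2)*n^3 + 652*n^3 - 342*sqrt(2)*n^2 + 324*n^2 - 162*sqrt(2)*n + 54*n - 27*sqrt(2))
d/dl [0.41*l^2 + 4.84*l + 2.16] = 0.82*l + 4.84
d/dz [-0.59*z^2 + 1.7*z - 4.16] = 1.7 - 1.18*z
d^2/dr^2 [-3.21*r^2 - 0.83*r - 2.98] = -6.42000000000000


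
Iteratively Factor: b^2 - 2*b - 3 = (b + 1)*(b - 3)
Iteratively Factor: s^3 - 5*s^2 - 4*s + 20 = (s - 2)*(s^2 - 3*s - 10) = (s - 5)*(s - 2)*(s + 2)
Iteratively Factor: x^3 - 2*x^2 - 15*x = (x)*(x^2 - 2*x - 15) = x*(x + 3)*(x - 5)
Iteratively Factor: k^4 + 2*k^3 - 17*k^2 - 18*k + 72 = (k + 3)*(k^3 - k^2 - 14*k + 24) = (k + 3)*(k + 4)*(k^2 - 5*k + 6) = (k - 3)*(k + 3)*(k + 4)*(k - 2)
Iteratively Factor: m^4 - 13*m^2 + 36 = (m - 2)*(m^3 + 2*m^2 - 9*m - 18) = (m - 2)*(m + 2)*(m^2 - 9) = (m - 3)*(m - 2)*(m + 2)*(m + 3)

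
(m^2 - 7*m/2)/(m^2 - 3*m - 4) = m*(7 - 2*m)/(2*(-m^2 + 3*m + 4))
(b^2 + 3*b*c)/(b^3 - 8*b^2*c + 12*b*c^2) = (b + 3*c)/(b^2 - 8*b*c + 12*c^2)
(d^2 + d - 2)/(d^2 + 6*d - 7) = (d + 2)/(d + 7)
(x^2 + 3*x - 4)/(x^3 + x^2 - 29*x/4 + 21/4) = 4*(x + 4)/(4*x^2 + 8*x - 21)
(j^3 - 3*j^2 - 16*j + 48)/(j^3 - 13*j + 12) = (j - 4)/(j - 1)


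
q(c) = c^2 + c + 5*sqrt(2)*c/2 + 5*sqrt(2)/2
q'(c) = 2*c + 1 + 5*sqrt(2)/2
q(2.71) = 23.17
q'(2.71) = 9.96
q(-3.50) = -0.09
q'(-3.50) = -2.46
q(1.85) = 15.35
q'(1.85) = 8.24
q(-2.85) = -1.27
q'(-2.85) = -1.16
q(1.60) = 13.35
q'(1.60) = 7.74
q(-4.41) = 2.98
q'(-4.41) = -4.28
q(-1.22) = -0.51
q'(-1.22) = 2.10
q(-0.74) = 0.73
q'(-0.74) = 3.06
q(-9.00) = 43.72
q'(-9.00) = -13.46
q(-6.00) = 12.32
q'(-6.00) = -7.46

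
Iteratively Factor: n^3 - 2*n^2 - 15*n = (n + 3)*(n^2 - 5*n) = n*(n + 3)*(n - 5)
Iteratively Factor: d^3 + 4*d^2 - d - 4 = (d + 4)*(d^2 - 1) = (d - 1)*(d + 4)*(d + 1)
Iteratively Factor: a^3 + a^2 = (a)*(a^2 + a) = a^2*(a + 1)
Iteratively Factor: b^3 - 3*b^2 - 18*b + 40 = (b - 5)*(b^2 + 2*b - 8) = (b - 5)*(b + 4)*(b - 2)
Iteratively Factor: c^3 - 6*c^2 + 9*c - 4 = (c - 1)*(c^2 - 5*c + 4) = (c - 4)*(c - 1)*(c - 1)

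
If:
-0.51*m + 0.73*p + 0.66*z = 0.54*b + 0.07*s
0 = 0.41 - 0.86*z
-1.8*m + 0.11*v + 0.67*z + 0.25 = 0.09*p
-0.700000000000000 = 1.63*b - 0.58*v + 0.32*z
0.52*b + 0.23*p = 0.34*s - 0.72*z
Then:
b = 0.355828220858896*v - 0.523041803395634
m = 0.0426538956657434*v + 0.346075091950956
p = 0.369144308907354*v - 0.594628454006191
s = 0.793923134986227*v - 0.192619024216663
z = 0.48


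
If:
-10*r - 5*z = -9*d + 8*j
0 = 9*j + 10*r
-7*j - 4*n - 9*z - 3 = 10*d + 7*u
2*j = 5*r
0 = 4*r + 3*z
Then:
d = 0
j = 0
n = -7*u/4 - 3/4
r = 0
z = 0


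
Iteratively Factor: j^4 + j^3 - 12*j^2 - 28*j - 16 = (j + 1)*(j^3 - 12*j - 16) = (j + 1)*(j + 2)*(j^2 - 2*j - 8) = (j - 4)*(j + 1)*(j + 2)*(j + 2)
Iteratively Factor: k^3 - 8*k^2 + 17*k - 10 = (k - 2)*(k^2 - 6*k + 5) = (k - 2)*(k - 1)*(k - 5)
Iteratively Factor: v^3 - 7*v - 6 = (v - 3)*(v^2 + 3*v + 2) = (v - 3)*(v + 2)*(v + 1)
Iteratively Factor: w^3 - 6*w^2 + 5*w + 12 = (w - 3)*(w^2 - 3*w - 4) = (w - 3)*(w + 1)*(w - 4)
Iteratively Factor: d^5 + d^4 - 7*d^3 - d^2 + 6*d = (d + 3)*(d^4 - 2*d^3 - d^2 + 2*d) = (d + 1)*(d + 3)*(d^3 - 3*d^2 + 2*d) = (d - 1)*(d + 1)*(d + 3)*(d^2 - 2*d) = d*(d - 1)*(d + 1)*(d + 3)*(d - 2)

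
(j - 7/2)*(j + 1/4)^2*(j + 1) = j^4 - 2*j^3 - 75*j^2/16 - 61*j/32 - 7/32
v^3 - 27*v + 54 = (v - 3)^2*(v + 6)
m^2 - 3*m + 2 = (m - 2)*(m - 1)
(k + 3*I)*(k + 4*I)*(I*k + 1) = I*k^3 - 6*k^2 - 5*I*k - 12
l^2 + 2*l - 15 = (l - 3)*(l + 5)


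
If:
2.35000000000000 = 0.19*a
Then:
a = 12.37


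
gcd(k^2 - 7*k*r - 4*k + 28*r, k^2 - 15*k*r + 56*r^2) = -k + 7*r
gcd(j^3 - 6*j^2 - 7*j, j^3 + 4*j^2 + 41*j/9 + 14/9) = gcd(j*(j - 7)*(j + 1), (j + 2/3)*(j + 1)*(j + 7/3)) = j + 1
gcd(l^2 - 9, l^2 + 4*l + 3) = l + 3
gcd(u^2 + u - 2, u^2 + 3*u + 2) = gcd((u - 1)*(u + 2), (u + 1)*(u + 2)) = u + 2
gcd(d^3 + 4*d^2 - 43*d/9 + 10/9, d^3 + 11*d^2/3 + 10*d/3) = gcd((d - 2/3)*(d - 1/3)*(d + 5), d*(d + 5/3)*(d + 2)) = 1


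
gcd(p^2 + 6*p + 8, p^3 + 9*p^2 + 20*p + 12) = p + 2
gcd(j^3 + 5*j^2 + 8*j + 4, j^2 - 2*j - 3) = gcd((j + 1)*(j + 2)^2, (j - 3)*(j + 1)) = j + 1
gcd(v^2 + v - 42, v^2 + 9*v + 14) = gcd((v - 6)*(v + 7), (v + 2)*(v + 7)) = v + 7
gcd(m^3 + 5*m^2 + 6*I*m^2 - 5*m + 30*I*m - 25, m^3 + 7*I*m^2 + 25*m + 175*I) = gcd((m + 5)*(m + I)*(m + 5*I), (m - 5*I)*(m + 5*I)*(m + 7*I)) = m + 5*I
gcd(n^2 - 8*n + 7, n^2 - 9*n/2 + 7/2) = n - 1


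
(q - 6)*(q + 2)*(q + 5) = q^3 + q^2 - 32*q - 60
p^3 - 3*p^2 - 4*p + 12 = (p - 3)*(p - 2)*(p + 2)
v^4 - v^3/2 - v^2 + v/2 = v*(v - 1)*(v - 1/2)*(v + 1)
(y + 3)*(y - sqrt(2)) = y^2 - sqrt(2)*y + 3*y - 3*sqrt(2)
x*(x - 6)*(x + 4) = x^3 - 2*x^2 - 24*x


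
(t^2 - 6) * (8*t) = 8*t^3 - 48*t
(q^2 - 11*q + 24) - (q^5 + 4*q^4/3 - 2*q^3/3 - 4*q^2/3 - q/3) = -q^5 - 4*q^4/3 + 2*q^3/3 + 7*q^2/3 - 32*q/3 + 24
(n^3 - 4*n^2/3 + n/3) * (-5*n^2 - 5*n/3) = -5*n^5 + 5*n^4 + 5*n^3/9 - 5*n^2/9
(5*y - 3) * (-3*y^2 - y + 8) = -15*y^3 + 4*y^2 + 43*y - 24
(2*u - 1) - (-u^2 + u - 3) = u^2 + u + 2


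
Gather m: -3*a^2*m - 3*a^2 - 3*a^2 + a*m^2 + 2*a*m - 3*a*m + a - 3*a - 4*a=-6*a^2 + a*m^2 - 6*a + m*(-3*a^2 - a)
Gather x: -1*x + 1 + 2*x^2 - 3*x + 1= 2*x^2 - 4*x + 2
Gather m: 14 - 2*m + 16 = 30 - 2*m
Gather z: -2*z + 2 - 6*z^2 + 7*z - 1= -6*z^2 + 5*z + 1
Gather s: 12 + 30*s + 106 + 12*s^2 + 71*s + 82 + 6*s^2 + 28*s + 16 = 18*s^2 + 129*s + 216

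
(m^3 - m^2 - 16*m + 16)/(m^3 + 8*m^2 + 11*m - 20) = (m - 4)/(m + 5)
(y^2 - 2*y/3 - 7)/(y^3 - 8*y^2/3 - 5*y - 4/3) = (-3*y^2 + 2*y + 21)/(-3*y^3 + 8*y^2 + 15*y + 4)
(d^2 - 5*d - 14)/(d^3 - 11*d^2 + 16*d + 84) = 1/(d - 6)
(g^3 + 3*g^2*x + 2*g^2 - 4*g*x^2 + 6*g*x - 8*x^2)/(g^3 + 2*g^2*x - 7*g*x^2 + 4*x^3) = (-g - 2)/(-g + x)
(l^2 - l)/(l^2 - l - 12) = l*(1 - l)/(-l^2 + l + 12)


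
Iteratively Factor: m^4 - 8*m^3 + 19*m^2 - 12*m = (m - 3)*(m^3 - 5*m^2 + 4*m) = (m - 4)*(m - 3)*(m^2 - m) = (m - 4)*(m - 3)*(m - 1)*(m)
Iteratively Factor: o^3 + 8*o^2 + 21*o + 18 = (o + 2)*(o^2 + 6*o + 9) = (o + 2)*(o + 3)*(o + 3)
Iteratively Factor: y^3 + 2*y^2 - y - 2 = (y - 1)*(y^2 + 3*y + 2) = (y - 1)*(y + 2)*(y + 1)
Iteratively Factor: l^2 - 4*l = (l - 4)*(l)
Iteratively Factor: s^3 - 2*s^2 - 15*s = (s + 3)*(s^2 - 5*s) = s*(s + 3)*(s - 5)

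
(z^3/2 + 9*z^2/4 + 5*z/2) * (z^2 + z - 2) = z^5/2 + 11*z^4/4 + 15*z^3/4 - 2*z^2 - 5*z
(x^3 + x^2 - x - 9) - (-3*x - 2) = x^3 + x^2 + 2*x - 7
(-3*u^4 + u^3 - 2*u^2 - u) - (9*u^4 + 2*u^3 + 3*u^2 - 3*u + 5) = -12*u^4 - u^3 - 5*u^2 + 2*u - 5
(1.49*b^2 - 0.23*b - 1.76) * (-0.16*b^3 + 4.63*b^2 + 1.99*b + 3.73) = -0.2384*b^5 + 6.9355*b^4 + 2.1818*b^3 - 3.0488*b^2 - 4.3603*b - 6.5648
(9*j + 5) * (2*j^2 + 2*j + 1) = 18*j^3 + 28*j^2 + 19*j + 5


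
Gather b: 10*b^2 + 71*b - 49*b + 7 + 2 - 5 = 10*b^2 + 22*b + 4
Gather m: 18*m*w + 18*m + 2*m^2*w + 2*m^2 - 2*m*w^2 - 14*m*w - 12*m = m^2*(2*w + 2) + m*(-2*w^2 + 4*w + 6)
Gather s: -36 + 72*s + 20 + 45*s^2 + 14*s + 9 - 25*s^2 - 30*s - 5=20*s^2 + 56*s - 12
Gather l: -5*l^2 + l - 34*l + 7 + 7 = -5*l^2 - 33*l + 14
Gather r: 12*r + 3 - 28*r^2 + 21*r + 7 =-28*r^2 + 33*r + 10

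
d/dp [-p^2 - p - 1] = -2*p - 1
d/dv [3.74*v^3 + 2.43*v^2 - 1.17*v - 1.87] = 11.22*v^2 + 4.86*v - 1.17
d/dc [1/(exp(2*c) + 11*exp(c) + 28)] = (-2*exp(c) - 11)*exp(c)/(exp(2*c) + 11*exp(c) + 28)^2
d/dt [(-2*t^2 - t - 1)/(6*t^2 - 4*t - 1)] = (14*t^2 + 16*t - 3)/(36*t^4 - 48*t^3 + 4*t^2 + 8*t + 1)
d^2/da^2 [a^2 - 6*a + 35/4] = 2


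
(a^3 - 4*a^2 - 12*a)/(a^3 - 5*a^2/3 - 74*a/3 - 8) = 3*a*(a + 2)/(3*a^2 + 13*a + 4)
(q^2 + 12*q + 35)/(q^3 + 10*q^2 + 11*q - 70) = 1/(q - 2)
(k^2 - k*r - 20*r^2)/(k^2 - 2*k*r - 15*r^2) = (k + 4*r)/(k + 3*r)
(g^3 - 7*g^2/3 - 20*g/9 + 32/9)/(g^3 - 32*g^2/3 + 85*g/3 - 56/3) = (g + 4/3)/(g - 7)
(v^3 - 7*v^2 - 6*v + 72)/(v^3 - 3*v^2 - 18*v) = (v - 4)/v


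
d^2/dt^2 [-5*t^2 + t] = -10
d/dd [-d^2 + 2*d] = 2 - 2*d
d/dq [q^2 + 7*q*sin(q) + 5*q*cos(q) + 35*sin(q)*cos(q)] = -5*q*sin(q) + 7*q*cos(q) + 2*q + 7*sin(q) + 5*cos(q) + 35*cos(2*q)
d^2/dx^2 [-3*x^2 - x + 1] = -6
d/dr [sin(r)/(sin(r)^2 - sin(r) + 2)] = (cos(r)^2 + 1)*cos(r)/(sin(r)^2 - sin(r) + 2)^2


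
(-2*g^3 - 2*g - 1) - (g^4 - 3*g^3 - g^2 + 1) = -g^4 + g^3 + g^2 - 2*g - 2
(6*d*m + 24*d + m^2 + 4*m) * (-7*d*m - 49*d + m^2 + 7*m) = -42*d^2*m^2 - 462*d^2*m - 1176*d^2 - d*m^3 - 11*d*m^2 - 28*d*m + m^4 + 11*m^3 + 28*m^2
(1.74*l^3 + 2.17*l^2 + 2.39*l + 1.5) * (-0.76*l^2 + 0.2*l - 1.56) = -1.3224*l^5 - 1.3012*l^4 - 4.0968*l^3 - 4.0472*l^2 - 3.4284*l - 2.34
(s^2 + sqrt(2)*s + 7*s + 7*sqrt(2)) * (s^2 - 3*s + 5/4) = s^4 + sqrt(2)*s^3 + 4*s^3 - 79*s^2/4 + 4*sqrt(2)*s^2 - 79*sqrt(2)*s/4 + 35*s/4 + 35*sqrt(2)/4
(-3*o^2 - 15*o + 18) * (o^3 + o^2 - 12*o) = -3*o^5 - 18*o^4 + 39*o^3 + 198*o^2 - 216*o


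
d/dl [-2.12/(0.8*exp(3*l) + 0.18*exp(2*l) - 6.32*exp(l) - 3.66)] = (5.088*exp(2*l) + 0.7632*exp(l) - 13.3984)*exp(l)/(0.8*exp(3*l) + 0.18*exp(2*l) - 6.32*exp(l) - 3.66)^2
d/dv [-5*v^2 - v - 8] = -10*v - 1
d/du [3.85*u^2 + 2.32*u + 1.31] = 7.7*u + 2.32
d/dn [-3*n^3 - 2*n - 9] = -9*n^2 - 2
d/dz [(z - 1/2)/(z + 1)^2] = (2 - z)/(z + 1)^3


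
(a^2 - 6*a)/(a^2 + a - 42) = a/(a + 7)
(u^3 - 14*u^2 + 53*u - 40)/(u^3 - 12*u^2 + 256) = (u^2 - 6*u + 5)/(u^2 - 4*u - 32)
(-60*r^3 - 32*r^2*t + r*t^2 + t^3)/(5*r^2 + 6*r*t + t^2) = (-12*r^2 - 4*r*t + t^2)/(r + t)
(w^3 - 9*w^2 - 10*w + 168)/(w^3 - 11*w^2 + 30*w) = (w^2 - 3*w - 28)/(w*(w - 5))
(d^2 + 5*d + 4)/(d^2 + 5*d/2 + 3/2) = 2*(d + 4)/(2*d + 3)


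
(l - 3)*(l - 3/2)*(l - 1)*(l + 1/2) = l^4 - 5*l^3 + 25*l^2/4 - 9/4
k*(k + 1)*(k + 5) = k^3 + 6*k^2 + 5*k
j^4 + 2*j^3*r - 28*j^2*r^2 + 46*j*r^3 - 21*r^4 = (j - 3*r)*(j - r)^2*(j + 7*r)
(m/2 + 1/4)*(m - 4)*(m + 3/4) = m^3/2 - 11*m^2/8 - 37*m/16 - 3/4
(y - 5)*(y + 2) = y^2 - 3*y - 10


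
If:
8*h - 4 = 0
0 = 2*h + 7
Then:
No Solution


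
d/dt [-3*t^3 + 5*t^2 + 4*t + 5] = -9*t^2 + 10*t + 4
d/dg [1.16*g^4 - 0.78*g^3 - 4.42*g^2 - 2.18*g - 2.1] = 4.64*g^3 - 2.34*g^2 - 8.84*g - 2.18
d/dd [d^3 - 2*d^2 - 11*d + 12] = 3*d^2 - 4*d - 11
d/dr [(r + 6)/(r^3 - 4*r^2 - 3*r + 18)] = 2*(-r^2 - 10*r - 6)/(r^5 - 5*r^4 - 5*r^3 + 45*r^2 - 108)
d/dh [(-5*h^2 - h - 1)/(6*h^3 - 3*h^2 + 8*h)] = (30*h^4 + 12*h^3 - 25*h^2 - 6*h + 8)/(h^2*(36*h^4 - 36*h^3 + 105*h^2 - 48*h + 64))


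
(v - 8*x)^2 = v^2 - 16*v*x + 64*x^2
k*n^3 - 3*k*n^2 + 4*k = (n - 2)^2*(k*n + k)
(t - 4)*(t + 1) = t^2 - 3*t - 4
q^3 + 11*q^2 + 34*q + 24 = (q + 1)*(q + 4)*(q + 6)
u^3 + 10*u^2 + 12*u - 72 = (u - 2)*(u + 6)^2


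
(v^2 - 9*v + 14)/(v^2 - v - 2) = (v - 7)/(v + 1)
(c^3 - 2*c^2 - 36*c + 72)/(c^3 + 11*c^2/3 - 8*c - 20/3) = 3*(c^2 - 36)/(3*c^2 + 17*c + 10)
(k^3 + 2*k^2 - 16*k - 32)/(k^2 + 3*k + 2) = (k^2 - 16)/(k + 1)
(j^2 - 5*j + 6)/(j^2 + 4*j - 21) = (j - 2)/(j + 7)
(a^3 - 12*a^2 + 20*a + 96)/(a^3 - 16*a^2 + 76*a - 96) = (a + 2)/(a - 2)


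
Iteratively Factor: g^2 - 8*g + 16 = (g - 4)*(g - 4)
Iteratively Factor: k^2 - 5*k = (k)*(k - 5)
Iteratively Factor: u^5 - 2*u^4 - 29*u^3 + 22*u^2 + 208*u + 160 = (u - 5)*(u^4 + 3*u^3 - 14*u^2 - 48*u - 32) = (u - 5)*(u + 4)*(u^3 - u^2 - 10*u - 8) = (u - 5)*(u - 4)*(u + 4)*(u^2 + 3*u + 2) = (u - 5)*(u - 4)*(u + 1)*(u + 4)*(u + 2)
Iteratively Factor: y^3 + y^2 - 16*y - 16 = (y + 4)*(y^2 - 3*y - 4) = (y + 1)*(y + 4)*(y - 4)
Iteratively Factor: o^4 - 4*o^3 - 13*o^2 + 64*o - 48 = (o - 3)*(o^3 - o^2 - 16*o + 16) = (o - 3)*(o - 1)*(o^2 - 16) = (o - 3)*(o - 1)*(o + 4)*(o - 4)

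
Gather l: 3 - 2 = 1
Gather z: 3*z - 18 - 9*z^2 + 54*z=-9*z^2 + 57*z - 18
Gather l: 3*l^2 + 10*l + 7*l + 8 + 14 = 3*l^2 + 17*l + 22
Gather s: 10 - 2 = 8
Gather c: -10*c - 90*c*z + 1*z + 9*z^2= c*(-90*z - 10) + 9*z^2 + z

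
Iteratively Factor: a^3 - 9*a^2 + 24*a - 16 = (a - 1)*(a^2 - 8*a + 16) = (a - 4)*(a - 1)*(a - 4)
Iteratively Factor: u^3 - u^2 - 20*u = (u)*(u^2 - u - 20) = u*(u - 5)*(u + 4)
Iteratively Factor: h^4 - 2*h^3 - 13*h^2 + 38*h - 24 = (h - 1)*(h^3 - h^2 - 14*h + 24) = (h - 3)*(h - 1)*(h^2 + 2*h - 8) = (h - 3)*(h - 2)*(h - 1)*(h + 4)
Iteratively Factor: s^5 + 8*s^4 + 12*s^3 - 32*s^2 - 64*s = (s + 4)*(s^4 + 4*s^3 - 4*s^2 - 16*s) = (s + 2)*(s + 4)*(s^3 + 2*s^2 - 8*s) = (s - 2)*(s + 2)*(s + 4)*(s^2 + 4*s) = (s - 2)*(s + 2)*(s + 4)^2*(s)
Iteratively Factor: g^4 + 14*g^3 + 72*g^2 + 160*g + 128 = (g + 4)*(g^3 + 10*g^2 + 32*g + 32) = (g + 4)^2*(g^2 + 6*g + 8) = (g + 4)^3*(g + 2)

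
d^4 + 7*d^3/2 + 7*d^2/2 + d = d*(d + 1/2)*(d + 1)*(d + 2)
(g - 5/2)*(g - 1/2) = g^2 - 3*g + 5/4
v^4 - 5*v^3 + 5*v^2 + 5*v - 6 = (v - 3)*(v - 2)*(v - 1)*(v + 1)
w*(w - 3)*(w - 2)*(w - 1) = w^4 - 6*w^3 + 11*w^2 - 6*w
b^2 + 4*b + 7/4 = (b + 1/2)*(b + 7/2)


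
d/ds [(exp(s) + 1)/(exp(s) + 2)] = exp(s)/(exp(s) + 2)^2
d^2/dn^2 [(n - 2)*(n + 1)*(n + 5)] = 6*n + 8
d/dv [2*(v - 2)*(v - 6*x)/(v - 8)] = 2*(v^2 - 16*v + 36*x + 16)/(v^2 - 16*v + 64)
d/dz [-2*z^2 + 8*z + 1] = 8 - 4*z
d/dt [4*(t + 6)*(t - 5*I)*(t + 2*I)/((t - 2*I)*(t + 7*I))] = (4*t^4 + 40*I*t^3 + t^2*(188 + 192*I) + t*(192 - 336*I) + 560 - 2208*I)/(t^4 + 10*I*t^3 + 3*t^2 + 140*I*t + 196)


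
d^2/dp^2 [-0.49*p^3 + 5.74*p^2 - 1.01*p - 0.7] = 11.48 - 2.94*p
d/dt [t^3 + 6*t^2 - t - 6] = 3*t^2 + 12*t - 1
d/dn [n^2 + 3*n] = 2*n + 3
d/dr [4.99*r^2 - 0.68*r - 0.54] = 9.98*r - 0.68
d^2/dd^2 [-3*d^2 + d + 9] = -6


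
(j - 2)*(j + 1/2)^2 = j^3 - j^2 - 7*j/4 - 1/2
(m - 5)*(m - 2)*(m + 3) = m^3 - 4*m^2 - 11*m + 30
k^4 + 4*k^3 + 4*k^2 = k^2*(k + 2)^2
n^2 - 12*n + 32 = (n - 8)*(n - 4)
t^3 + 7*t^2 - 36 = (t - 2)*(t + 3)*(t + 6)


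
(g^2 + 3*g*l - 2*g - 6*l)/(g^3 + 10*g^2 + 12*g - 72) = (g + 3*l)/(g^2 + 12*g + 36)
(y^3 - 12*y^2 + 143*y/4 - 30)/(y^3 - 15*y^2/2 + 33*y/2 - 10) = (y^2 - 19*y/2 + 12)/(y^2 - 5*y + 4)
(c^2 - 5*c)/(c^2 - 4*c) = (c - 5)/(c - 4)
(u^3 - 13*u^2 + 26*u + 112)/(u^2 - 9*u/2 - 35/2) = 2*(u^2 - 6*u - 16)/(2*u + 5)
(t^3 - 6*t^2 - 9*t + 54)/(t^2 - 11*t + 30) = (t^2 - 9)/(t - 5)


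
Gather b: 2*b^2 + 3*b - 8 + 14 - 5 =2*b^2 + 3*b + 1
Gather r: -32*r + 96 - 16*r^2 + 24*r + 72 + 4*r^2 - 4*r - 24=-12*r^2 - 12*r + 144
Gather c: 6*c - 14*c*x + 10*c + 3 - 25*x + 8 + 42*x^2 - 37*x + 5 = c*(16 - 14*x) + 42*x^2 - 62*x + 16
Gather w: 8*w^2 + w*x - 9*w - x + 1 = 8*w^2 + w*(x - 9) - x + 1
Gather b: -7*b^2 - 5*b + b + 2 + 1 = -7*b^2 - 4*b + 3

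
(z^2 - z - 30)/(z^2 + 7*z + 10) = (z - 6)/(z + 2)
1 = 1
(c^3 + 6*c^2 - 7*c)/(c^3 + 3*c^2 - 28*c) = (c - 1)/(c - 4)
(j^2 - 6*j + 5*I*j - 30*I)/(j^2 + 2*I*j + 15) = (j - 6)/(j - 3*I)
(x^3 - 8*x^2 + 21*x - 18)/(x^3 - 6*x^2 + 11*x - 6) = (x - 3)/(x - 1)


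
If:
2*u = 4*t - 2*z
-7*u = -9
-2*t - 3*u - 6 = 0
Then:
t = -69/14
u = 9/7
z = -78/7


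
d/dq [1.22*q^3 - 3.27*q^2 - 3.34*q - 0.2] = 3.66*q^2 - 6.54*q - 3.34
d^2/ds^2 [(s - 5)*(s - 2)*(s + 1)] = 6*s - 12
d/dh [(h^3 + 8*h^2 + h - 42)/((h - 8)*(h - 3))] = (h^4 - 22*h^3 - 17*h^2 + 468*h - 438)/(h^4 - 22*h^3 + 169*h^2 - 528*h + 576)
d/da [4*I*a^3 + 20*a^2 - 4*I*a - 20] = 12*I*a^2 + 40*a - 4*I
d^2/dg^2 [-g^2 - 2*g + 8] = -2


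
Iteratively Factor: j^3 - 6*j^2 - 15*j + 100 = (j - 5)*(j^2 - j - 20) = (j - 5)^2*(j + 4)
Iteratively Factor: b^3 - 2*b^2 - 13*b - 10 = (b - 5)*(b^2 + 3*b + 2) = (b - 5)*(b + 1)*(b + 2)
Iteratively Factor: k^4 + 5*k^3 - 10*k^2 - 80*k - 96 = (k + 3)*(k^3 + 2*k^2 - 16*k - 32) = (k - 4)*(k + 3)*(k^2 + 6*k + 8) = (k - 4)*(k + 3)*(k + 4)*(k + 2)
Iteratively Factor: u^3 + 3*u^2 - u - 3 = (u + 1)*(u^2 + 2*u - 3) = (u + 1)*(u + 3)*(u - 1)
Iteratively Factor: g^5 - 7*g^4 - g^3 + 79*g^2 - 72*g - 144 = (g - 4)*(g^4 - 3*g^3 - 13*g^2 + 27*g + 36) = (g - 4)*(g + 1)*(g^3 - 4*g^2 - 9*g + 36) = (g - 4)^2*(g + 1)*(g^2 - 9) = (g - 4)^2*(g + 1)*(g + 3)*(g - 3)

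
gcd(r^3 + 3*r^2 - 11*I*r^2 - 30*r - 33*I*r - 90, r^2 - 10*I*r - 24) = r - 6*I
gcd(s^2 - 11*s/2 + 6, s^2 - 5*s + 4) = s - 4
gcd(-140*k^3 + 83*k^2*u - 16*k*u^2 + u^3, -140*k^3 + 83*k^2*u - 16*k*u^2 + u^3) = -140*k^3 + 83*k^2*u - 16*k*u^2 + u^3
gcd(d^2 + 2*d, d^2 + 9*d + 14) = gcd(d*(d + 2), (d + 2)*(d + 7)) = d + 2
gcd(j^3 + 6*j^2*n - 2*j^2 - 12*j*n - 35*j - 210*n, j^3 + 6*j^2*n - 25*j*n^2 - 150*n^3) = j + 6*n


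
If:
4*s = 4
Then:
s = 1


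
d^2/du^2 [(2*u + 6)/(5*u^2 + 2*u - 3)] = 4*(4*(u + 3)*(5*u + 1)^2 - (15*u + 17)*(5*u^2 + 2*u - 3))/(5*u^2 + 2*u - 3)^3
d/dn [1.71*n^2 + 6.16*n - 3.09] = 3.42*n + 6.16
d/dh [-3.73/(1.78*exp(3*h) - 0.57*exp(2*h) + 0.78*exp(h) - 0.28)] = (19.9182*exp(2*h) - 4.2522*exp(h) + 2.9094)*exp(h)/(1.78*exp(3*h) - 0.57*exp(2*h) + 0.78*exp(h) - 0.28)^2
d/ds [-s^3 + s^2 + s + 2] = -3*s^2 + 2*s + 1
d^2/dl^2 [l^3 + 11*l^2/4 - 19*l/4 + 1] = 6*l + 11/2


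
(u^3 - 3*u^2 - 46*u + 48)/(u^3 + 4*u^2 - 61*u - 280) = (u^2 + 5*u - 6)/(u^2 + 12*u + 35)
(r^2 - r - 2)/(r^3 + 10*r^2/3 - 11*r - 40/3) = 3*(r - 2)/(3*r^2 + 7*r - 40)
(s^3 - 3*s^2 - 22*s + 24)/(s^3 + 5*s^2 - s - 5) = (s^2 - 2*s - 24)/(s^2 + 6*s + 5)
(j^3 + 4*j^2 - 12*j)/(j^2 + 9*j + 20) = j*(j^2 + 4*j - 12)/(j^2 + 9*j + 20)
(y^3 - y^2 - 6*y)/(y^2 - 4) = y*(y - 3)/(y - 2)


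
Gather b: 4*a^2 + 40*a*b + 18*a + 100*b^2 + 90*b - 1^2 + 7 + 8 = 4*a^2 + 18*a + 100*b^2 + b*(40*a + 90) + 14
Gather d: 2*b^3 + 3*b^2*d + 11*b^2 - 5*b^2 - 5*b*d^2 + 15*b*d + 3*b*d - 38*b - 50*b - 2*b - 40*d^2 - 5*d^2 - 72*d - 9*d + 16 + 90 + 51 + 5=2*b^3 + 6*b^2 - 90*b + d^2*(-5*b - 45) + d*(3*b^2 + 18*b - 81) + 162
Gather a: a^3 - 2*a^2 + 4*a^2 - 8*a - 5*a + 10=a^3 + 2*a^2 - 13*a + 10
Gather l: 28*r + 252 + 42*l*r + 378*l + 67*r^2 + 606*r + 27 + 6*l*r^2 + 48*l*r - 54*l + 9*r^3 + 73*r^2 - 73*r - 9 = l*(6*r^2 + 90*r + 324) + 9*r^3 + 140*r^2 + 561*r + 270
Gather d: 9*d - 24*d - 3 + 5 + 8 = 10 - 15*d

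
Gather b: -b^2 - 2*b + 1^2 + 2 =-b^2 - 2*b + 3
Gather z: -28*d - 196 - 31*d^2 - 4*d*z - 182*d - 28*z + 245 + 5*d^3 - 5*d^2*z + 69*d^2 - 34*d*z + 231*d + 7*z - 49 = 5*d^3 + 38*d^2 + 21*d + z*(-5*d^2 - 38*d - 21)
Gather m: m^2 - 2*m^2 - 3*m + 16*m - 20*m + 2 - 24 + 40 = -m^2 - 7*m + 18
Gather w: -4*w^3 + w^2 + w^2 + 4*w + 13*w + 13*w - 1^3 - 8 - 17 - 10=-4*w^3 + 2*w^2 + 30*w - 36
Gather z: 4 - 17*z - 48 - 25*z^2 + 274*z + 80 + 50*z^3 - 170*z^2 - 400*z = 50*z^3 - 195*z^2 - 143*z + 36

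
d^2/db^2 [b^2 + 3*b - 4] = 2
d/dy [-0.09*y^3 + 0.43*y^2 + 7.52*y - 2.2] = -0.27*y^2 + 0.86*y + 7.52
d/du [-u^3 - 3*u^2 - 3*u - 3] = -3*u^2 - 6*u - 3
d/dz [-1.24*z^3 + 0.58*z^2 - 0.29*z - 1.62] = -3.72*z^2 + 1.16*z - 0.29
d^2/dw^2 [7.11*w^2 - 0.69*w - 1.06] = 14.2200000000000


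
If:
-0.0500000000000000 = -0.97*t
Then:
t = 0.05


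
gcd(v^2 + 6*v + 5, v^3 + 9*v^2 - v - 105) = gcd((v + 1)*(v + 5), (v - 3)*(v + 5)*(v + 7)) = v + 5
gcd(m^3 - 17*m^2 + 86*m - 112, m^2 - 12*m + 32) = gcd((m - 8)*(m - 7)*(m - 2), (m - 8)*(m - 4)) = m - 8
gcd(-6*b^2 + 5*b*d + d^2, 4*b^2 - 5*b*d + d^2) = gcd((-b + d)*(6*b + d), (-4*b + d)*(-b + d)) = b - d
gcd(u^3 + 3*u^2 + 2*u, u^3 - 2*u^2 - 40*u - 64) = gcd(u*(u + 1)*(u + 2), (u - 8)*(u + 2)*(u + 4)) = u + 2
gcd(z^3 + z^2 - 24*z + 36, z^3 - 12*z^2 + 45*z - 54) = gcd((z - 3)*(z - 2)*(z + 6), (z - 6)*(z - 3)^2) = z - 3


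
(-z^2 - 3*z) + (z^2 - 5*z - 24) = -8*z - 24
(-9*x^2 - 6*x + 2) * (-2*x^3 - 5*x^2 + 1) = 18*x^5 + 57*x^4 + 26*x^3 - 19*x^2 - 6*x + 2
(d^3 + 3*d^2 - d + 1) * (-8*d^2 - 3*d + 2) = -8*d^5 - 27*d^4 + d^3 + d^2 - 5*d + 2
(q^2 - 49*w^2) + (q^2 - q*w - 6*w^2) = 2*q^2 - q*w - 55*w^2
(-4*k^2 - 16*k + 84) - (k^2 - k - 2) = -5*k^2 - 15*k + 86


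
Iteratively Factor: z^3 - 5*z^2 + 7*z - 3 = (z - 1)*(z^2 - 4*z + 3) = (z - 1)^2*(z - 3)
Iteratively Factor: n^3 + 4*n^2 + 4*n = (n + 2)*(n^2 + 2*n) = n*(n + 2)*(n + 2)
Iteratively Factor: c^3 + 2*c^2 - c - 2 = (c - 1)*(c^2 + 3*c + 2) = (c - 1)*(c + 1)*(c + 2)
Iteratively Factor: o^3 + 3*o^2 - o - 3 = (o + 1)*(o^2 + 2*o - 3) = (o - 1)*(o + 1)*(o + 3)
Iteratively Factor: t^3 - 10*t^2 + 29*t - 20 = (t - 4)*(t^2 - 6*t + 5) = (t - 4)*(t - 1)*(t - 5)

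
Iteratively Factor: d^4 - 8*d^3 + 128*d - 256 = (d - 4)*(d^3 - 4*d^2 - 16*d + 64) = (d - 4)^2*(d^2 - 16) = (d - 4)^3*(d + 4)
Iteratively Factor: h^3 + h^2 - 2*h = (h)*(h^2 + h - 2) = h*(h - 1)*(h + 2)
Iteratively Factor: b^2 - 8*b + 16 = (b - 4)*(b - 4)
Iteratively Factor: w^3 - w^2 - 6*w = (w - 3)*(w^2 + 2*w) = w*(w - 3)*(w + 2)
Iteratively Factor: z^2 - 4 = (z - 2)*(z + 2)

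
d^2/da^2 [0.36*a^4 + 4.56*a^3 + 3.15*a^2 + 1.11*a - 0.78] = 4.32*a^2 + 27.36*a + 6.3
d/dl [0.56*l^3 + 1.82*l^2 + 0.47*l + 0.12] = 1.68*l^2 + 3.64*l + 0.47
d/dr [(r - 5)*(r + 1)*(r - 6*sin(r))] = -(r - 5)*(r + 1)*(6*cos(r) - 1) + (r - 5)*(r - 6*sin(r)) + (r + 1)*(r - 6*sin(r))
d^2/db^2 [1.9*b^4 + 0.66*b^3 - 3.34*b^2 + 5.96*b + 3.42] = 22.8*b^2 + 3.96*b - 6.68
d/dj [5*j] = 5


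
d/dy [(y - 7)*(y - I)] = 2*y - 7 - I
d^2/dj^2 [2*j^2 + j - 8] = 4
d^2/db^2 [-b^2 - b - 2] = -2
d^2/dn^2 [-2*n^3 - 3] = -12*n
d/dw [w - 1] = 1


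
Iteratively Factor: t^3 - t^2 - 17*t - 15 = (t + 3)*(t^2 - 4*t - 5) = (t + 1)*(t + 3)*(t - 5)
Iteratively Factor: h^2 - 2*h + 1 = (h - 1)*(h - 1)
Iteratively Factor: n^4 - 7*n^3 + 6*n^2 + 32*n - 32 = (n - 4)*(n^3 - 3*n^2 - 6*n + 8) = (n - 4)*(n - 1)*(n^2 - 2*n - 8) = (n - 4)^2*(n - 1)*(n + 2)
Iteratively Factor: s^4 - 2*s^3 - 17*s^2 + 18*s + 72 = (s - 3)*(s^3 + s^2 - 14*s - 24) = (s - 3)*(s + 2)*(s^2 - s - 12) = (s - 3)*(s + 2)*(s + 3)*(s - 4)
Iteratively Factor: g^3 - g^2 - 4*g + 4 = (g - 2)*(g^2 + g - 2) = (g - 2)*(g - 1)*(g + 2)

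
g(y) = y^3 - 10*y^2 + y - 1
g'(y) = 3*y^2 - 20*y + 1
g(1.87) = -27.56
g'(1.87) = -25.91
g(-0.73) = -7.45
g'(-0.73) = 17.20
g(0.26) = -1.40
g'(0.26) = -4.00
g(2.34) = -40.60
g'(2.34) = -29.37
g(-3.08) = -128.16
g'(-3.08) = 91.06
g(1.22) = -12.85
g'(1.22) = -18.93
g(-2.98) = -119.25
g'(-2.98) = 87.24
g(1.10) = -10.67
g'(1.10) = -17.37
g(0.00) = -1.00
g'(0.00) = 1.00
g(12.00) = 299.00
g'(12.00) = 193.00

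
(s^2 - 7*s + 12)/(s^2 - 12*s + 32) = (s - 3)/(s - 8)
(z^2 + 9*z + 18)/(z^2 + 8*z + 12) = (z + 3)/(z + 2)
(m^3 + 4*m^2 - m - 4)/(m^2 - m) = m + 5 + 4/m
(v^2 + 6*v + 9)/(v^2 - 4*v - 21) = (v + 3)/(v - 7)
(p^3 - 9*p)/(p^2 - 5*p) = (p^2 - 9)/(p - 5)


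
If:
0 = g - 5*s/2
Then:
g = 5*s/2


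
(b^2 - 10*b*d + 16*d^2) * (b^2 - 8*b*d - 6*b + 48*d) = b^4 - 18*b^3*d - 6*b^3 + 96*b^2*d^2 + 108*b^2*d - 128*b*d^3 - 576*b*d^2 + 768*d^3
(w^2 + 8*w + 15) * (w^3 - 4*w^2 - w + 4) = w^5 + 4*w^4 - 18*w^3 - 64*w^2 + 17*w + 60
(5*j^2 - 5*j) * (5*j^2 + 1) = 25*j^4 - 25*j^3 + 5*j^2 - 5*j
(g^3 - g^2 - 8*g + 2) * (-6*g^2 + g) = -6*g^5 + 7*g^4 + 47*g^3 - 20*g^2 + 2*g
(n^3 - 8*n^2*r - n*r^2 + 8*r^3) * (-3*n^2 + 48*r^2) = -3*n^5 + 24*n^4*r + 51*n^3*r^2 - 408*n^2*r^3 - 48*n*r^4 + 384*r^5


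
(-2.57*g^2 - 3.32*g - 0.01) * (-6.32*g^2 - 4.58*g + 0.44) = 16.2424*g^4 + 32.753*g^3 + 14.138*g^2 - 1.415*g - 0.0044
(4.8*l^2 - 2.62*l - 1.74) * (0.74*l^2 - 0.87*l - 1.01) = 3.552*l^4 - 6.1148*l^3 - 3.8562*l^2 + 4.16*l + 1.7574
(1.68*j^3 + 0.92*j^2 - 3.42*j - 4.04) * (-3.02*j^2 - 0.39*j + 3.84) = -5.0736*j^5 - 3.4336*j^4 + 16.4208*j^3 + 17.0674*j^2 - 11.5572*j - 15.5136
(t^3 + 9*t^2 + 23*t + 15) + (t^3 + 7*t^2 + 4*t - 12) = 2*t^3 + 16*t^2 + 27*t + 3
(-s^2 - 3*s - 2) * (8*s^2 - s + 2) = -8*s^4 - 23*s^3 - 15*s^2 - 4*s - 4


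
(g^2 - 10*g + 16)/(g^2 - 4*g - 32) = (g - 2)/(g + 4)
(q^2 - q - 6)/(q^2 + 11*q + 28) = (q^2 - q - 6)/(q^2 + 11*q + 28)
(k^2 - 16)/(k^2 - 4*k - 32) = (k - 4)/(k - 8)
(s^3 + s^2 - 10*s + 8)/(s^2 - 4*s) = (s^3 + s^2 - 10*s + 8)/(s*(s - 4))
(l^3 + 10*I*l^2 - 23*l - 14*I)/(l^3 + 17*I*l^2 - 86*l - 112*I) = (l + I)/(l + 8*I)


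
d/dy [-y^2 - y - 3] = -2*y - 1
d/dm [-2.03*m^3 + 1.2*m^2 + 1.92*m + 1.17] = -6.09*m^2 + 2.4*m + 1.92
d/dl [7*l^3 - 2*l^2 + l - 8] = 21*l^2 - 4*l + 1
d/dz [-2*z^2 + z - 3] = 1 - 4*z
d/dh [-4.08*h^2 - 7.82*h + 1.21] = -8.16*h - 7.82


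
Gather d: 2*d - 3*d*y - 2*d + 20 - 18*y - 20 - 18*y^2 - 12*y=-3*d*y - 18*y^2 - 30*y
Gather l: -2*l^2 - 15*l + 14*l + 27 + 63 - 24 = -2*l^2 - l + 66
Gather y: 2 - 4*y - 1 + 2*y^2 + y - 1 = 2*y^2 - 3*y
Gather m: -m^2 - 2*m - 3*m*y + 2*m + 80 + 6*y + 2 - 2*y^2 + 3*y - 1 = -m^2 - 3*m*y - 2*y^2 + 9*y + 81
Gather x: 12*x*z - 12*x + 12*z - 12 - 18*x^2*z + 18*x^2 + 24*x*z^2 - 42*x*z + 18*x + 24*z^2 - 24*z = x^2*(18 - 18*z) + x*(24*z^2 - 30*z + 6) + 24*z^2 - 12*z - 12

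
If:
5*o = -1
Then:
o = -1/5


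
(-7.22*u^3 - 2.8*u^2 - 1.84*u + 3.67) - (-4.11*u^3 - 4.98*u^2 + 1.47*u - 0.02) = -3.11*u^3 + 2.18*u^2 - 3.31*u + 3.69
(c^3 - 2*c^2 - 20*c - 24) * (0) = 0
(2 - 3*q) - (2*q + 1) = 1 - 5*q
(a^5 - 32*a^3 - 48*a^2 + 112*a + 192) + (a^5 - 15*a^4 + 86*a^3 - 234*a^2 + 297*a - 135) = 2*a^5 - 15*a^4 + 54*a^3 - 282*a^2 + 409*a + 57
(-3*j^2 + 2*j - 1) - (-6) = -3*j^2 + 2*j + 5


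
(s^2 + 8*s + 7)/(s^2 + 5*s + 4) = (s + 7)/(s + 4)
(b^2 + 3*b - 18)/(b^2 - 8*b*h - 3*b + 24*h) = (b + 6)/(b - 8*h)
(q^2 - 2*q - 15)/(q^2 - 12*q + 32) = (q^2 - 2*q - 15)/(q^2 - 12*q + 32)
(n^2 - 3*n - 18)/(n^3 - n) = (n^2 - 3*n - 18)/(n^3 - n)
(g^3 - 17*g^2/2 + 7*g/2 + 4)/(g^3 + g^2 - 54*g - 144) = (2*g^2 - g - 1)/(2*(g^2 + 9*g + 18))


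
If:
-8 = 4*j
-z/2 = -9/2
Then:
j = -2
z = 9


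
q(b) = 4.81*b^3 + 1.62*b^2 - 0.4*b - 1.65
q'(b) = 14.43*b^2 + 3.24*b - 0.4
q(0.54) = -0.64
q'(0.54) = 5.56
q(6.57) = 1429.73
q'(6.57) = 643.76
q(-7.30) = -1783.57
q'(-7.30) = 744.92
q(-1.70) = -19.92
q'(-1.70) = 35.79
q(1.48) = 16.90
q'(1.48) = 36.00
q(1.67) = 24.60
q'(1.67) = 45.25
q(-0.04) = -1.63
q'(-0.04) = -0.51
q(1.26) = 10.04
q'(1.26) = 26.59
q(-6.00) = -979.89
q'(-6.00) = 499.64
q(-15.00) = -15864.90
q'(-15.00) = 3197.75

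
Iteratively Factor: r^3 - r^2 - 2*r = (r + 1)*(r^2 - 2*r) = r*(r + 1)*(r - 2)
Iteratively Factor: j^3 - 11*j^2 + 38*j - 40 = (j - 5)*(j^2 - 6*j + 8) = (j - 5)*(j - 4)*(j - 2)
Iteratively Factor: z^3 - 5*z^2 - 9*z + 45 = (z - 3)*(z^2 - 2*z - 15) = (z - 5)*(z - 3)*(z + 3)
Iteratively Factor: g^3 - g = (g + 1)*(g^2 - g) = (g - 1)*(g + 1)*(g)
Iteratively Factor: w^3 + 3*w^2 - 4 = (w + 2)*(w^2 + w - 2) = (w - 1)*(w + 2)*(w + 2)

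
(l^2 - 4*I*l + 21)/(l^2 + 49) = (l + 3*I)/(l + 7*I)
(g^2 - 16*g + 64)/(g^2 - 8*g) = (g - 8)/g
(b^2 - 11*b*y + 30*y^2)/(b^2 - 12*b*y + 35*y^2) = (-b + 6*y)/(-b + 7*y)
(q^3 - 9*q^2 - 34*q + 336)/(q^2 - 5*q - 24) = (q^2 - q - 42)/(q + 3)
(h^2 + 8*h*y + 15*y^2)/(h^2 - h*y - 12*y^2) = (-h - 5*y)/(-h + 4*y)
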